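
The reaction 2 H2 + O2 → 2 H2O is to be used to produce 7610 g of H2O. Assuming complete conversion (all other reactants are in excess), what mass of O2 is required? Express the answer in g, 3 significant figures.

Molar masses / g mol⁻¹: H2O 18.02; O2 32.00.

6760 g

n(H2O) = 7610 / 18.02 = 422.3 mol
n(O2) = (1/2) × 422.3 = 211.2 mol
mass = 211.2 × 32.00 = 6758 g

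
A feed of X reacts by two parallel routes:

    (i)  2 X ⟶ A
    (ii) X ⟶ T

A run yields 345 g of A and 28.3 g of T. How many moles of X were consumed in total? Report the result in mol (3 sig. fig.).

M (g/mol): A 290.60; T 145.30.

n(A) = 345 / 290.60 = 1.187 mol
n(T) = 28.3 / 145.30 = 0.1948 mol
n(X) via (i) = (2/1)×1.187 = 2.374 mol
n(X) via (ii) = (1/1)×0.1948 = 0.1948 mol
total n(X) = 2.374 + 0.1948 = 2.569 mol

2.57 mol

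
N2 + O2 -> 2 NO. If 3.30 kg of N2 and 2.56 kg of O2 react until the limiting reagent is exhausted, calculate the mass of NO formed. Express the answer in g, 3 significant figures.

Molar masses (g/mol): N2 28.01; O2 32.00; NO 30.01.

n(N2) = 3.300×1000 / 28.01 = 117.8 mol
n(O2) = 2.560×1000 / 32.00 = 80.00 mol
n/ν → N2: 117.8, O2: 80.00; O2 is limiting.
n(NO) = (2/1) × 80.00 = 160.0 mol
mass = 160.0 × 30.01 = 4802 g

4800 g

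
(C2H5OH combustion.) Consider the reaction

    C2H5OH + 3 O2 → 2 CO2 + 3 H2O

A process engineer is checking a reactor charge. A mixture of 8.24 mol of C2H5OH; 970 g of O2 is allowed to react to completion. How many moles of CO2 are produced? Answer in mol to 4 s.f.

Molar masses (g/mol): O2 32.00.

16.48 mol

n(C2H5OH) = 8.240 mol
n(O2) = 970.0 / 32.00 = 30.31 mol
n/ν for C2H5OH = 8.240/1 = 8.240
n/ν for O2 = 30.31/3 = 10.10
Smallest n/ν is C2H5OH → limiting reagent.
n(CO2) = (2/1) × 8.240 = 16.48 mol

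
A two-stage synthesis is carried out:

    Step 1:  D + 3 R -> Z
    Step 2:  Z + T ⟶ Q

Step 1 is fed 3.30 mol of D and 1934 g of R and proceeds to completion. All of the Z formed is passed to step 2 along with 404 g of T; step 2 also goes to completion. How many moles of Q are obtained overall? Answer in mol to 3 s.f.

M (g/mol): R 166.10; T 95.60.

Step 1:
n(D) = 3.300 mol
n(R) = 1934 / 166.10 = 11.64 mol
n/ν for D = 3.300/1 = 3.300
n/ν for R = 11.64/3 = 3.880
Smallest n/ν is D → limiting reagent.
n(Z) produced = (1/1) × 3.300 = 3.300 mol
Step 2:
n(Z) available = 3.300 mol
n(T) = 404.0 / 95.60 = 4.226 mol
n/ν for Z = 3.300/1 = 3.300
n/ν for T = 4.226/1 = 4.226
Smallest n/ν is Z → limiting reagent.
n(Q) = (1/1) × 3.300 = 3.300 mol

3.30 mol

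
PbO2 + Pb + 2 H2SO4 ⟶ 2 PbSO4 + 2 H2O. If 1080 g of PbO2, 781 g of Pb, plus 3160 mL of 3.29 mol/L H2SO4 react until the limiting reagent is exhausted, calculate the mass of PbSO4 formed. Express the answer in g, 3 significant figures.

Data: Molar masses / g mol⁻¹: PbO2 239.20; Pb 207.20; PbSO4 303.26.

2290 g

n(PbO2) = 1080 / 239.20 = 4.515 mol
n(Pb) = 781.0 / 207.20 = 3.769 mol
n(H2SO4) = 3.29 × 3160/1000 = 10.40 mol
n/ν → PbO2: 4.515, Pb: 3.769, H2SO4: 5.200; Pb is limiting.
n(PbSO4) = (2/1) × 3.769 = 7.538 mol
mass = 7.538 × 303.26 = 2286 g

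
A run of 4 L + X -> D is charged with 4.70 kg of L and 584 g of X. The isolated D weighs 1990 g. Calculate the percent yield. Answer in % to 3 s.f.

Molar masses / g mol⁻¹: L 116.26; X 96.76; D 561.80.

58.7 %

n(L) = 4.700×1000 / 116.26 = 40.43 mol
n(X) = 584.0 / 96.76 = 6.036 mol
n/ν → L: 10.11, X: 6.036; X is limiting.
theoretical n(D) = (1/1) × 6.036 = 6.036 mol → 3391 g
% yield = 1990 / 3391 × 100 = 58.68 %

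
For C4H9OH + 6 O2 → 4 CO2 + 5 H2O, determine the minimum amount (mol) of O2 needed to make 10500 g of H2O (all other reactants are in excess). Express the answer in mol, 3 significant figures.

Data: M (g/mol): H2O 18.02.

699 mol

n(H2O) = 10500 / 18.02 = 582.7 mol
n(O2) = (6/5) × 582.7 = 699.2 mol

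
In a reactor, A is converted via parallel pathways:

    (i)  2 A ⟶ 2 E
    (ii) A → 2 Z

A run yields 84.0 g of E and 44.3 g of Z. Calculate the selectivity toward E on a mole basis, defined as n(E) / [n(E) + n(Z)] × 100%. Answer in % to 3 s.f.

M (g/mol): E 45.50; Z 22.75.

48.7 %

n(E) = 84.0 / 45.50 = 1.846 mol
n(Z) = 44.3 / 22.75 = 1.947 mol
selectivity = 1.846/(1.846+1.947) × 100 = 48.67 %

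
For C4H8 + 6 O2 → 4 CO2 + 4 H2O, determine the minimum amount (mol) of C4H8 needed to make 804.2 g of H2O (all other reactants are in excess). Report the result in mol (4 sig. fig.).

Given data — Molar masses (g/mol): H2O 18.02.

11.16 mol

n(H2O) = 804.2 / 18.02 = 44.63 mol
n(C4H8) = (1/4) × 44.63 = 11.16 mol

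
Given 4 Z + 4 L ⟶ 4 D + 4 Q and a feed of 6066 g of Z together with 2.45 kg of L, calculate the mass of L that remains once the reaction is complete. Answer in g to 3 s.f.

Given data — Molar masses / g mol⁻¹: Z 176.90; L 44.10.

938 g

n(Z) = 6066 / 176.90 = 34.29 mol
n(L) = 2.450×1000 / 44.10 = 55.56 mol
n/ν for Z = 34.29/4 = 8.573
n/ν for L = 55.56/4 = 13.89
Smallest n/ν is Z → limiting reagent.
L consumed = (4/4) × 34.29 = 34.29 mol
L remaining = 55.56 − 34.29 = 21.27 mol
mass = 21.27 × 44.10 = 938.0 g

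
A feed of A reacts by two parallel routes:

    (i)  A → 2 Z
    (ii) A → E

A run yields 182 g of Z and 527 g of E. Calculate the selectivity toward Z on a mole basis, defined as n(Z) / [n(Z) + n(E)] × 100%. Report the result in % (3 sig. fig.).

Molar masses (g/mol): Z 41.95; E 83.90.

n(Z) = 182 / 41.95 = 4.338 mol
n(E) = 527 / 83.90 = 6.281 mol
selectivity = 4.338/(4.338+6.281) × 100 = 40.85 %

40.9 %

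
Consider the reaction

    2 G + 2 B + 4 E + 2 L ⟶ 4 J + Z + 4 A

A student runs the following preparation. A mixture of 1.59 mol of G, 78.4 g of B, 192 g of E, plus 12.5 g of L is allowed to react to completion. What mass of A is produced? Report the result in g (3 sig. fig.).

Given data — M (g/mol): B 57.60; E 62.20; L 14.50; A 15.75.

27.2 g

n(G) = 1.590 mol
n(B) = 78.40 / 57.60 = 1.361 mol
n(E) = 192.0 / 62.20 = 3.087 mol
n(L) = 12.50 / 14.50 = 0.8621 mol
n/ν for G = 1.590/2 = 0.7950
n/ν for B = 1.361/2 = 0.6805
n/ν for E = 3.087/4 = 0.7718
n/ν for L = 0.8621/2 = 0.4311
Smallest n/ν is L → limiting reagent.
n(A) = (4/2) × 0.8621 = 1.724 mol
mass = 1.724 × 15.75 = 27.15 g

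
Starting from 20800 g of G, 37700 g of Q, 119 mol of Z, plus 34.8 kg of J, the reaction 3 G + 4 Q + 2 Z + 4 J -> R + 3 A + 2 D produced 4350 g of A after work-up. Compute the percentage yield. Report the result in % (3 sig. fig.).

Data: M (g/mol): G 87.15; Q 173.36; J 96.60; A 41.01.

n(G) = 20800 / 87.15 = 238.7 mol
n(Q) = 37700 / 173.36 = 217.5 mol
n(Z) = 119.0 mol
n(J) = 34.80×1000 / 96.60 = 360.2 mol
n/ν → G: 79.57, Q: 54.38, Z: 59.50, J: 90.05; Q is limiting.
theoretical n(A) = (3/4) × 217.5 = 163.1 mol → 6689 g
% yield = 4350 / 6689 × 100 = 65.03 %

65.0 %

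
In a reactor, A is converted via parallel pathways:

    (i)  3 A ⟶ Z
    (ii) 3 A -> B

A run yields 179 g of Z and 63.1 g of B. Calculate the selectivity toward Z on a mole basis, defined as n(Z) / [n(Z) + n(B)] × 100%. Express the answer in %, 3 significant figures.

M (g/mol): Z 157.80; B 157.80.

n(Z) = 179 / 157.80 = 1.134 mol
n(B) = 63.1 / 157.80 = 0.3999 mol
selectivity = 1.134/(1.134+0.3999) × 100 = 73.93 %

73.9 %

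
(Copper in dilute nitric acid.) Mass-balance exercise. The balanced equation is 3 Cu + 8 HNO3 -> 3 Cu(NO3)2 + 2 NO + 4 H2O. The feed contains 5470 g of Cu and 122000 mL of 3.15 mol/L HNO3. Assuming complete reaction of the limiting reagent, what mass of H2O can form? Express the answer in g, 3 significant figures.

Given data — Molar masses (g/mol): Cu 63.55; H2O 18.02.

2070 g

n(Cu) = 5470 / 63.55 = 86.07 mol
n(HNO3) = 3.15 × 122000/1000 = 384.3 mol
n/ν → Cu: 28.69, HNO3: 48.04; Cu is limiting.
n(H2O) = (4/3) × 86.07 = 114.8 mol
mass = 114.8 × 18.02 = 2069 g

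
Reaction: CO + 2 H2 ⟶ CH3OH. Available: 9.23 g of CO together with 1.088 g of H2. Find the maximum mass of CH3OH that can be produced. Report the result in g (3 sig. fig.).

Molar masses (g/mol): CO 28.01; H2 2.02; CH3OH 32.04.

n(CO) = 9.230 / 28.01 = 0.3295 mol
n(H2) = 1.088 / 2.02 = 0.5386 mol
n/ν → CO: 0.3295, H2: 0.2693; H2 is limiting.
n(CH3OH) = (1/2) × 0.5386 = 0.2693 mol
mass = 0.2693 × 32.04 = 8.628 g

8.63 g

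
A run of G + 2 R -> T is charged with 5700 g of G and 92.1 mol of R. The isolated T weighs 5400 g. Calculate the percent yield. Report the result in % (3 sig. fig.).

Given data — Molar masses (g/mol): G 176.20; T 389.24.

n(G) = 5700 / 176.20 = 32.35 mol
n(R) = 92.10 mol
n/ν → G: 32.35, R: 46.05; G is limiting.
theoretical n(T) = (1/1) × 32.35 = 32.35 mol → 12590 g
% yield = 5400 / 12590 × 100 = 42.89 %

42.9 %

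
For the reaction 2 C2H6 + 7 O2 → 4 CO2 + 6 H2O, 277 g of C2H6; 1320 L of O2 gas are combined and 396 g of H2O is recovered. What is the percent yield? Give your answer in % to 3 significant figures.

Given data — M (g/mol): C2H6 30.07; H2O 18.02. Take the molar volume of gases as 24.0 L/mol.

n(C2H6) = 277.0 / 30.07 = 9.212 mol
n(O2) = 1320 / 24.0 = 55.00 mol
n/ν for C2H6 = 9.212/2 = 4.606
n/ν for O2 = 55.00/7 = 7.857
Smallest n/ν is C2H6 → limiting reagent.
theoretical n(H2O) = (6/2) × 9.212 = 27.64 mol → 498.1 g
% yield = 396 / 498.1 × 100 = 79.50 %

79.5 %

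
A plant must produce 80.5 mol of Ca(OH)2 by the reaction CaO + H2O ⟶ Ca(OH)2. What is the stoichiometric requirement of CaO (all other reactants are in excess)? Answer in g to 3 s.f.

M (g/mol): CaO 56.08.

4510 g

n(Ca(OH)2) = 80.50 mol
n(CaO) = (1/1) × 80.50 = 80.50 mol
mass = 80.50 × 56.08 = 4514 g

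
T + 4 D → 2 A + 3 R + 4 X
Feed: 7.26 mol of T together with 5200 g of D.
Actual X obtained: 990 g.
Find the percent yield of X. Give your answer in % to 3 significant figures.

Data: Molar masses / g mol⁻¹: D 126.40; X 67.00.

n(T) = 7.260 mol
n(D) = 5200 / 126.40 = 41.14 mol
n/ν → T: 7.260, D: 10.29; T is limiting.
theoretical n(X) = (4/1) × 7.260 = 29.04 mol → 1946 g
% yield = 990 / 1946 × 100 = 50.87 %

50.9 %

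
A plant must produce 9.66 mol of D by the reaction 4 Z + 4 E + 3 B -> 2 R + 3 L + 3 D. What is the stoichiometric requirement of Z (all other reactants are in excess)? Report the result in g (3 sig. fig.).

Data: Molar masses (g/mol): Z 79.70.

n(D) = 9.660 mol
n(Z) = (4/3) × 9.660 = 12.88 mol
mass = 12.88 × 79.70 = 1027 g

1030 g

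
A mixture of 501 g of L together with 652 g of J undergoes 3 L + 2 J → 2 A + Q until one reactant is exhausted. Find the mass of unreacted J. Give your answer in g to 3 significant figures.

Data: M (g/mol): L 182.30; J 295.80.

110 g

n(L) = 501.0 / 182.30 = 2.748 mol
n(J) = 652.0 / 295.80 = 2.204 mol
n/ν for L = 2.748/3 = 0.9160
n/ν for J = 2.204/2 = 1.102
Smallest n/ν is L → limiting reagent.
J consumed = (2/3) × 2.748 = 1.832 mol
J remaining = 2.204 − 1.832 = 0.3720 mol
mass = 0.3720 × 295.80 = 110.0 g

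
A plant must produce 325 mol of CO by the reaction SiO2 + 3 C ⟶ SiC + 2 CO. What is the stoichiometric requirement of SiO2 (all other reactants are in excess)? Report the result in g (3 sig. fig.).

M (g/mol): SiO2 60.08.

n(CO) = 325.0 mol
n(SiO2) = (1/2) × 325.0 = 162.5 mol
mass = 162.5 × 60.08 = 9763 g

9760 g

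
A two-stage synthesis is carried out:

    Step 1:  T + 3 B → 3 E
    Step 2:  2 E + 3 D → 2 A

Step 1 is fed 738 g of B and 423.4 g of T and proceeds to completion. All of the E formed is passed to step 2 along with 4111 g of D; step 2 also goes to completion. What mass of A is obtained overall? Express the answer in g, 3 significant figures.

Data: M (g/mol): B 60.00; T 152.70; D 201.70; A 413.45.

3440 g

Step 1:
n(B) = 738.0 / 60.00 = 12.30 mol
n(T) = 423.4 / 152.70 = 2.773 mol
n/ν for B = 12.30/3 = 4.100
n/ν for T = 2.773/1 = 2.773
Smallest n/ν is T → limiting reagent.
n(E) produced = (3/1) × 2.773 = 8.319 mol
Step 2:
n(E) available = 8.319 mol
n(D) = 4111 / 201.70 = 20.38 mol
n/ν for E = 8.319/2 = 4.160
n/ν for D = 20.38/3 = 6.793
Smallest n/ν is E → limiting reagent.
n(A) = (2/2) × 8.319 = 8.319 mol
mass = 8.319 × 413.45 = 3439 g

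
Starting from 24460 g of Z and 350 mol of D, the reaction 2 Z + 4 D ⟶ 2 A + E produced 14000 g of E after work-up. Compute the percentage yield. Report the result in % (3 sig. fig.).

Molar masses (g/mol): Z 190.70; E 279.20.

n(Z) = 24460 / 190.70 = 128.3 mol
n(D) = 350.0 mol
n/ν for Z = 128.3/2 = 64.15
n/ν for D = 350.0/4 = 87.50
Smallest n/ν is Z → limiting reagent.
theoretical n(E) = (1/2) × 128.3 = 64.15 mol → 17910 g
% yield = 14000 / 17910 × 100 = 78.17 %

78.2 %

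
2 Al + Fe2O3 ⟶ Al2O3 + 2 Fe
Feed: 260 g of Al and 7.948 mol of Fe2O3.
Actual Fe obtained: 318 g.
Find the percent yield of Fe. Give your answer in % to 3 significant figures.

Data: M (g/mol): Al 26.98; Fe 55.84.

59.1 %

n(Al) = 260.0 / 26.98 = 9.637 mol
n(Fe2O3) = 7.948 mol
n/ν → Al: 4.819, Fe2O3: 7.948; Al is limiting.
theoretical n(Fe) = (2/2) × 9.637 = 9.637 mol → 538.1 g
% yield = 318 / 538.1 × 100 = 59.10 %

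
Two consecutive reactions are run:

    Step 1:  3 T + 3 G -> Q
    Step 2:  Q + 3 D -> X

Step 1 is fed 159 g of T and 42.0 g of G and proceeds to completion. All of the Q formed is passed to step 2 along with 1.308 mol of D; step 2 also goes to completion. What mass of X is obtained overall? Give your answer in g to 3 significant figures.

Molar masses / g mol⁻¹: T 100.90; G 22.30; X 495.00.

Step 1:
n(T) = 159.0 / 100.90 = 1.576 mol
n(G) = 42.00 / 22.30 = 1.883 mol
n/ν for T = 1.576/3 = 0.5253
n/ν for G = 1.883/3 = 0.6277
Smallest n/ν is T → limiting reagent.
n(Q) produced = (1/3) × 1.576 = 0.5253 mol
Step 2:
n(Q) available = 0.5253 mol
n(D) = 1.308 mol
n/ν for Q = 0.5253/1 = 0.5253
n/ν for D = 1.308/3 = 0.4360
Smallest n/ν is D → limiting reagent.
n(X) = (1/3) × 1.308 = 0.4360 mol
mass = 0.4360 × 495.00 = 215.8 g

216 g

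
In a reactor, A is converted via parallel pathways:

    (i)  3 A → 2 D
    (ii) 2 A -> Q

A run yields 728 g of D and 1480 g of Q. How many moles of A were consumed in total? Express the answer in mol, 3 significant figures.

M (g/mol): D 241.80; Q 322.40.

n(D) = 728 / 241.80 = 3.011 mol
n(Q) = 1480 / 322.40 = 4.591 mol
n(A) via (i) = (3/2)×3.011 = 4.517 mol
n(A) via (ii) = (2/1)×4.591 = 9.182 mol
total n(A) = 4.517 + 9.182 = 13.70 mol

13.7 mol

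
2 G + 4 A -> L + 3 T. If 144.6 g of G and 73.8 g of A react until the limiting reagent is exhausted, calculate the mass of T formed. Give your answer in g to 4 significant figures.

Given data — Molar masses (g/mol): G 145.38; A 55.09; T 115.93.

116.5 g

n(G) = 144.6 / 145.38 = 0.9946 mol
n(A) = 73.80 / 55.09 = 1.340 mol
n/ν for G = 0.9946/2 = 0.4973
n/ν for A = 1.340/4 = 0.3350
Smallest n/ν is A → limiting reagent.
n(T) = (3/4) × 1.340 = 1.005 mol
mass = 1.005 × 115.93 = 116.5 g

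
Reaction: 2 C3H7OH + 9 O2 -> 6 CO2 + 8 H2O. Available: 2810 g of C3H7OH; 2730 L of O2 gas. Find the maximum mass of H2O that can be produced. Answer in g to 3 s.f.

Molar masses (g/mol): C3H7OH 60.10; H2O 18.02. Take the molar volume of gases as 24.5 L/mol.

n(C3H7OH) = 2810 / 60.10 = 46.76 mol
n(O2) = 2730 / 24.5 = 111.4 mol
n/ν → C3H7OH: 23.38, O2: 12.38; O2 is limiting.
n(H2O) = (8/9) × 111.4 = 99.02 mol
mass = 99.02 × 18.02 = 1784 g

1780 g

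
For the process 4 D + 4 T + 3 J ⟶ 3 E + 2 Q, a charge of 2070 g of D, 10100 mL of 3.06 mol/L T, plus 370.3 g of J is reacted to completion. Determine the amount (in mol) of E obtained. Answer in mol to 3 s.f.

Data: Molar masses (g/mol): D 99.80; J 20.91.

15.6 mol

n(D) = 2070 / 99.80 = 20.74 mol
n(T) = 3.06 × 10100/1000 = 30.91 mol
n(J) = 370.3 / 20.91 = 17.71 mol
n/ν → D: 5.185, T: 7.728, J: 5.903; D is limiting.
n(E) = (3/4) × 20.74 = 15.56 mol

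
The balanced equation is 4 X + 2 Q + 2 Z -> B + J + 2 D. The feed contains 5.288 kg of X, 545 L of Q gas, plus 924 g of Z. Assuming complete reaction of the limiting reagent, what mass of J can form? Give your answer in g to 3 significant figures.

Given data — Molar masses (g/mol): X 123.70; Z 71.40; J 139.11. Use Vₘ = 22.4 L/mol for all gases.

900 g

n(X) = 5.288×1000 / 123.70 = 42.75 mol
n(Q) = 545.0 / 22.4 = 24.33 mol
n(Z) = 924.0 / 71.40 = 12.94 mol
n/ν → X: 10.69, Q: 12.17, Z: 6.470; Z is limiting.
n(J) = (1/2) × 12.94 = 6.470 mol
mass = 6.470 × 139.11 = 900.0 g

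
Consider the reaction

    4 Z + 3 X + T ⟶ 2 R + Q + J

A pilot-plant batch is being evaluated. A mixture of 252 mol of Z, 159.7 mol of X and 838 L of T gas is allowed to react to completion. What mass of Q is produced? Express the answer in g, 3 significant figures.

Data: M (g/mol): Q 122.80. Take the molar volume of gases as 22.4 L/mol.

n(Z) = 252.0 mol
n(X) = 159.7 mol
n(T) = 838.0 / 22.4 = 37.41 mol
n/ν for Z = 252.0/4 = 63.00
n/ν for X = 159.7/3 = 53.23
n/ν for T = 37.41/1 = 37.41
Smallest n/ν is T → limiting reagent.
n(Q) = (1/1) × 37.41 = 37.41 mol
mass = 37.41 × 122.80 = 4594 g

4590 g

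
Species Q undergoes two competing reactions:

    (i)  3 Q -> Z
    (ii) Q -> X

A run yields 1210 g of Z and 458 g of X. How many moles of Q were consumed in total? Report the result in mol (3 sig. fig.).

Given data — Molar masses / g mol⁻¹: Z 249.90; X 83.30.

n(Z) = 1210 / 249.90 = 4.842 mol
n(X) = 458 / 83.30 = 5.498 mol
n(Q) via (i) = (3/1)×4.842 = 14.53 mol
n(Q) via (ii) = (1/1)×5.498 = 5.498 mol
total n(Q) = 14.53 + 5.498 = 20.03 mol

20.0 mol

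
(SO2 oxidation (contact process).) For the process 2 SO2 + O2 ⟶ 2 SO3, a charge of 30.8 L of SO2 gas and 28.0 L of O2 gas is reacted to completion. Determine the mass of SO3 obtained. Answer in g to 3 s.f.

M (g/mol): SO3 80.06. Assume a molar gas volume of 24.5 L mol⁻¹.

n(SO2) = 30.80 / 24.5 = 1.257 mol
n(O2) = 28.00 / 24.5 = 1.143 mol
n/ν for SO2 = 1.257/2 = 0.6285
n/ν for O2 = 1.143/1 = 1.143
Smallest n/ν is SO2 → limiting reagent.
n(SO3) = (2/2) × 1.257 = 1.257 mol
mass = 1.257 × 80.06 = 100.6 g

101 g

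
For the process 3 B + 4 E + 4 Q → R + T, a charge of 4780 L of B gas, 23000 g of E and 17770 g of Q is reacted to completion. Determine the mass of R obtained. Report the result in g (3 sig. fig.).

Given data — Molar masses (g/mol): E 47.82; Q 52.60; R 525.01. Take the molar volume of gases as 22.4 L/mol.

n(B) = 4780 / 22.4 = 213.4 mol
n(E) = 23000 / 47.82 = 481.0 mol
n(Q) = 17770 / 52.60 = 337.8 mol
n/ν for B = 213.4/3 = 71.13
n/ν for E = 481.0/4 = 120.3
n/ν for Q = 337.8/4 = 84.45
Smallest n/ν is B → limiting reagent.
n(R) = (1/3) × 213.4 = 71.13 mol
mass = 71.13 × 525.01 = 37340 g

37300 g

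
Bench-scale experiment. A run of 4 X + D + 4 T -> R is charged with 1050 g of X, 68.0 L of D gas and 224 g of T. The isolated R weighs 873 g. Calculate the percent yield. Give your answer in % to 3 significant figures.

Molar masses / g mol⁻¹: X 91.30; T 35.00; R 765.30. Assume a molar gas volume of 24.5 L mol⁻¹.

n(X) = 1050 / 91.30 = 11.50 mol
n(D) = 68.00 / 24.5 = 2.776 mol
n(T) = 224.0 / 35.00 = 6.400 mol
n/ν for X = 11.50/4 = 2.875
n/ν for D = 2.776/1 = 2.776
n/ν for T = 6.400/4 = 1.600
Smallest n/ν is T → limiting reagent.
theoretical n(R) = (1/4) × 6.400 = 1.600 mol → 1224 g
% yield = 873 / 1224 × 100 = 71.32 %

71.3 %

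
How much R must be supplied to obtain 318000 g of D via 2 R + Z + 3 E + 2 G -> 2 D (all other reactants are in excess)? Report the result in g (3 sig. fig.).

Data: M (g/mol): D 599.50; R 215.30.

n(D) = 318000 / 599.50 = 530.4 mol
n(R) = (2/2) × 530.4 = 530.4 mol
mass = 530.4 × 215.30 = 114200 g

114000 g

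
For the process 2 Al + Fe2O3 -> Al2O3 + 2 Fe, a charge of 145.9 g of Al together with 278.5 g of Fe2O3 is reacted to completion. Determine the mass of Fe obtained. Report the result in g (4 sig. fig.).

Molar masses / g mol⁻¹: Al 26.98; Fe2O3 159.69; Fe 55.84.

n(Al) = 145.9 / 26.98 = 5.408 mol
n(Fe2O3) = 278.5 / 159.69 = 1.744 mol
n/ν for Al = 5.408/2 = 2.704
n/ν for Fe2O3 = 1.744/1 = 1.744
Smallest n/ν is Fe2O3 → limiting reagent.
n(Fe) = (2/1) × 1.744 = 3.488 mol
mass = 3.488 × 55.84 = 194.8 g

194.8 g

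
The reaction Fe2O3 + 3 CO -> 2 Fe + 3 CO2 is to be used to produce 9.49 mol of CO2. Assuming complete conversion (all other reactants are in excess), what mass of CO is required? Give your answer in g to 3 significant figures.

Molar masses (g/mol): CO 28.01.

266 g

n(CO2) = 9.490 mol
n(CO) = (3/3) × 9.490 = 9.490 mol
mass = 9.490 × 28.01 = 265.8 g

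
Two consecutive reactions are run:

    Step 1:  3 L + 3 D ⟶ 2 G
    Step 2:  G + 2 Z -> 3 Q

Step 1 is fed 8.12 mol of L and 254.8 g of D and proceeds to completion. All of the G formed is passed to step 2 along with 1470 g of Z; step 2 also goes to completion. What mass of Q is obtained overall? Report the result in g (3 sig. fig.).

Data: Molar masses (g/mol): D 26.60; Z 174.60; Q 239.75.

Step 1:
n(L) = 8.120 mol
n(D) = 254.8 / 26.60 = 9.579 mol
n/ν for L = 8.120/3 = 2.707
n/ν for D = 9.579/3 = 3.193
Smallest n/ν is L → limiting reagent.
n(G) produced = (2/3) × 8.120 = 5.413 mol
Step 2:
n(G) available = 5.413 mol
n(Z) = 1470 / 174.60 = 8.419 mol
n/ν for G = 5.413/1 = 5.413
n/ν for Z = 8.419/2 = 4.210
Smallest n/ν is Z → limiting reagent.
n(Q) = (3/2) × 8.419 = 12.63 mol
mass = 12.63 × 239.75 = 3028 g

3030 g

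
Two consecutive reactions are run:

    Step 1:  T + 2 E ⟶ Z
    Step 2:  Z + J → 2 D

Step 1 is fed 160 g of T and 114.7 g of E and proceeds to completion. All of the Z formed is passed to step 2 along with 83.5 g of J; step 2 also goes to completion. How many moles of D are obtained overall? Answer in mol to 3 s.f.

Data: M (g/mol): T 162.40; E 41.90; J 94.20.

1.77 mol

Step 1:
n(T) = 160.0 / 162.40 = 0.9852 mol
n(E) = 114.7 / 41.90 = 2.737 mol
n/ν for T = 0.9852/1 = 0.9852
n/ν for E = 2.737/2 = 1.369
Smallest n/ν is T → limiting reagent.
n(Z) produced = (1/1) × 0.9852 = 0.9852 mol
Step 2:
n(Z) available = 0.9852 mol
n(J) = 83.50 / 94.20 = 0.8864 mol
n/ν for Z = 0.9852/1 = 0.9852
n/ν for J = 0.8864/1 = 0.8864
Smallest n/ν is J → limiting reagent.
n(D) = (2/1) × 0.8864 = 1.773 mol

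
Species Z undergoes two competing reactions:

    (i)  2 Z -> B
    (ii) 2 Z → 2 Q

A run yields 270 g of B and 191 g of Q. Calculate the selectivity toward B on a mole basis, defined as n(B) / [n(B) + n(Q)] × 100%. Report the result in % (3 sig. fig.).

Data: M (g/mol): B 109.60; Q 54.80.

41.4 %

n(B) = 270 / 109.60 = 2.464 mol
n(Q) = 191 / 54.80 = 3.485 mol
selectivity = 2.464/(2.464+3.485) × 100 = 41.42 %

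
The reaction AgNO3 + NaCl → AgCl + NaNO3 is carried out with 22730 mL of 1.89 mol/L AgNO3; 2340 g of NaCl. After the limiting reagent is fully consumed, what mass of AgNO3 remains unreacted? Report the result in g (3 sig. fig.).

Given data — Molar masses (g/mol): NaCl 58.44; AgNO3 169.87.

n(AgNO3) = 1.89 × 22730/1000 = 42.96 mol
n(NaCl) = 2340 / 58.44 = 40.04 mol
n/ν for AgNO3 = 42.96/1 = 42.96
n/ν for NaCl = 40.04/1 = 40.04
Smallest n/ν is NaCl → limiting reagent.
AgNO3 consumed = (1/1) × 40.04 = 40.04 mol
AgNO3 remaining = 42.96 − 40.04 = 2.920 mol
mass = 2.920 × 169.87 = 496.0 g

496 g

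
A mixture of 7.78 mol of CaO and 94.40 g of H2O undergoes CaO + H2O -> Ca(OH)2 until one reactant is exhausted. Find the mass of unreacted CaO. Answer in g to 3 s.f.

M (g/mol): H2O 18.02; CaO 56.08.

143 g

n(CaO) = 7.780 mol
n(H2O) = 94.40 / 18.02 = 5.239 mol
n/ν for CaO = 7.780/1 = 7.780
n/ν for H2O = 5.239/1 = 5.239
Smallest n/ν is H2O → limiting reagent.
CaO consumed = (1/1) × 5.239 = 5.239 mol
CaO remaining = 7.780 − 5.239 = 2.541 mol
mass = 2.541 × 56.08 = 142.5 g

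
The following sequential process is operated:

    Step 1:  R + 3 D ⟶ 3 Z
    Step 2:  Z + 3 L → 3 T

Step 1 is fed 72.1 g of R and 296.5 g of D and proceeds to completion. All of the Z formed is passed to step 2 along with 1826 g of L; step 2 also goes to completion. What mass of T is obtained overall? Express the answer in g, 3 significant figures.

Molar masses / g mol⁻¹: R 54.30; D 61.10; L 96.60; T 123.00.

Step 1:
n(R) = 72.10 / 54.30 = 1.328 mol
n(D) = 296.5 / 61.10 = 4.853 mol
n/ν for R = 1.328/1 = 1.328
n/ν for D = 4.853/3 = 1.618
Smallest n/ν is R → limiting reagent.
n(Z) produced = (3/1) × 1.328 = 3.984 mol
Step 2:
n(Z) available = 3.984 mol
n(L) = 1826 / 96.60 = 18.90 mol
n/ν for Z = 3.984/1 = 3.984
n/ν for L = 18.90/3 = 6.300
Smallest n/ν is Z → limiting reagent.
n(T) = (3/1) × 3.984 = 11.95 mol
mass = 11.95 × 123.00 = 1470 g

1470 g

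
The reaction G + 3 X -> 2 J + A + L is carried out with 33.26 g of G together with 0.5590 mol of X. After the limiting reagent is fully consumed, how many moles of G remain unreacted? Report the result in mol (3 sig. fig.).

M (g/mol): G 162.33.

0.0186 mol

n(G) = 33.26 / 162.33 = 0.2049 mol
n(X) = 0.5590 mol
n/ν for G = 0.2049/1 = 0.2049
n/ν for X = 0.5590/3 = 0.1863
Smallest n/ν is X → limiting reagent.
G consumed = (1/3) × 0.5590 = 0.1863 mol
G remaining = 0.2049 − 0.1863 = 0.01860 mol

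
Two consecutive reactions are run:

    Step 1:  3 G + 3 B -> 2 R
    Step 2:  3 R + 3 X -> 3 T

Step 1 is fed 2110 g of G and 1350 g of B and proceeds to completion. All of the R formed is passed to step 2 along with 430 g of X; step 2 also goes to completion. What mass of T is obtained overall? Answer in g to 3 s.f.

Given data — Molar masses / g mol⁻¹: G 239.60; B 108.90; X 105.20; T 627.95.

Step 1:
n(G) = 2110 / 239.60 = 8.806 mol
n(B) = 1350 / 108.90 = 12.40 mol
n/ν → G: 2.935, B: 4.133; G is limiting.
n(R) produced = (2/3) × 8.806 = 5.871 mol
Step 2:
n(R) available = 5.871 mol
n(X) = 430.0 / 105.20 = 4.087 mol
n/ν → R: 1.957, X: 1.362; X is limiting.
n(T) = (3/3) × 4.087 = 4.087 mol
mass = 4.087 × 627.95 = 2566 g

2570 g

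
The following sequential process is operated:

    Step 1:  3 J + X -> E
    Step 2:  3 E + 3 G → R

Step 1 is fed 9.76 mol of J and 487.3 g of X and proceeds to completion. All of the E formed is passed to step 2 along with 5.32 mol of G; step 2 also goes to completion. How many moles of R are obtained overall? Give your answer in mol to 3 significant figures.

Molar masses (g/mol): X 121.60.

1.08 mol

Step 1:
n(J) = 9.760 mol
n(X) = 487.3 / 121.60 = 4.007 mol
n/ν for J = 9.760/3 = 3.253
n/ν for X = 4.007/1 = 4.007
Smallest n/ν is J → limiting reagent.
n(E) produced = (1/3) × 9.760 = 3.253 mol
Step 2:
n(E) available = 3.253 mol
n(G) = 5.320 mol
n/ν for E = 3.253/3 = 1.084
n/ν for G = 5.320/3 = 1.773
Smallest n/ν is E → limiting reagent.
n(R) = (1/3) × 3.253 = 1.084 mol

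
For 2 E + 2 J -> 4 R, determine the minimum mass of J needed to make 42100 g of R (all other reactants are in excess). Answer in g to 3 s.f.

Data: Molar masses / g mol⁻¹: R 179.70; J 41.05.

n(R) = 42100 / 179.70 = 234.3 mol
n(J) = (2/4) × 234.3 = 117.2 mol
mass = 117.2 × 41.05 = 4811 g

4810 g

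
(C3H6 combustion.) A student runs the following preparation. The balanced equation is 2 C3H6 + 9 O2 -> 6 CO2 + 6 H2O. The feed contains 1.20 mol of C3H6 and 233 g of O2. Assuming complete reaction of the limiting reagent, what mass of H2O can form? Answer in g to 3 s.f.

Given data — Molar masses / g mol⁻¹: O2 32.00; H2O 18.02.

n(C3H6) = 1.200 mol
n(O2) = 233.0 / 32.00 = 7.281 mol
n/ν for C3H6 = 1.200/2 = 0.6000
n/ν for O2 = 7.281/9 = 0.8090
Smallest n/ν is C3H6 → limiting reagent.
n(H2O) = (6/2) × 1.200 = 3.600 mol
mass = 3.600 × 18.02 = 64.87 g

64.9 g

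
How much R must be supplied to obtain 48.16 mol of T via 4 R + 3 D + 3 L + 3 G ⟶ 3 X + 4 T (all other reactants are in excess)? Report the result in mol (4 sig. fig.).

n(T) = 48.16 mol
n(R) = (4/4) × 48.16 = 48.16 mol

48.16 mol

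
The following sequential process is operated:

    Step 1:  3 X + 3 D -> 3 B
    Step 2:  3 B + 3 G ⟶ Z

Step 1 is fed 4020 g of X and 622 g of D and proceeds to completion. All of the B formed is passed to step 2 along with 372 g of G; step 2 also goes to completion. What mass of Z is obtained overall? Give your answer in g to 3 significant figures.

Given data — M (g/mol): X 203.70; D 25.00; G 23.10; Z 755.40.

Step 1:
n(X) = 4020 / 203.70 = 19.73 mol
n(D) = 622.0 / 25.00 = 24.88 mol
n/ν for X = 19.73/3 = 6.577
n/ν for D = 24.88/3 = 8.293
Smallest n/ν is X → limiting reagent.
n(B) produced = (3/3) × 19.73 = 19.73 mol
Step 2:
n(B) available = 19.73 mol
n(G) = 372.0 / 23.10 = 16.10 mol
n/ν for B = 19.73/3 = 6.577
n/ν for G = 16.10/3 = 5.367
Smallest n/ν is G → limiting reagent.
n(Z) = (1/3) × 16.10 = 5.367 mol
mass = 5.367 × 755.40 = 4054 g

4050 g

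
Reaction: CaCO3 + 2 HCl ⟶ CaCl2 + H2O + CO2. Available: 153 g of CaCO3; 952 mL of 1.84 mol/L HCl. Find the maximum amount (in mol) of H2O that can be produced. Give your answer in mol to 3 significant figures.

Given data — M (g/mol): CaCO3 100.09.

0.876 mol

n(CaCO3) = 153.0 / 100.09 = 1.529 mol
n(HCl) = 1.84 × 952.0/1000 = 1.752 mol
n/ν → CaCO3: 1.529, HCl: 0.8760; HCl is limiting.
n(H2O) = (1/2) × 1.752 = 0.8760 mol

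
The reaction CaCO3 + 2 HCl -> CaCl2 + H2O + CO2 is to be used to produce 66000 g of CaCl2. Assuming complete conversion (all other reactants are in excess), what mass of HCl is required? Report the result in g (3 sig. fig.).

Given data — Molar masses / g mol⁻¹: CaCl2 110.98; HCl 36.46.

n(CaCl2) = 66000 / 110.98 = 594.7 mol
n(HCl) = (2/1) × 594.7 = 1189 mol
mass = 1189 × 36.46 = 43350 g

43400 g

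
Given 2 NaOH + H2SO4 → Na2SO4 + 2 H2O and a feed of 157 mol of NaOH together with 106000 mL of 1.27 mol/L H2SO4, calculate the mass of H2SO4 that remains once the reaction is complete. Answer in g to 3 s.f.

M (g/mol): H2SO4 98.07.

5500 g

n(NaOH) = 157.0 mol
n(H2SO4) = 1.27 × 106000/1000 = 134.6 mol
n/ν for NaOH = 157.0/2 = 78.50
n/ν for H2SO4 = 134.6/1 = 134.6
Smallest n/ν is NaOH → limiting reagent.
H2SO4 consumed = (1/2) × 157.0 = 78.50 mol
H2SO4 remaining = 134.6 − 78.50 = 56.10 mol
mass = 56.10 × 98.07 = 5502 g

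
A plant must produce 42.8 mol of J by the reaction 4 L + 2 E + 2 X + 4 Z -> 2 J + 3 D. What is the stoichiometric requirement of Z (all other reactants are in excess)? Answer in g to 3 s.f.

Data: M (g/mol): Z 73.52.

6290 g

n(J) = 42.80 mol
n(Z) = (4/2) × 42.80 = 85.60 mol
mass = 85.60 × 73.52 = 6293 g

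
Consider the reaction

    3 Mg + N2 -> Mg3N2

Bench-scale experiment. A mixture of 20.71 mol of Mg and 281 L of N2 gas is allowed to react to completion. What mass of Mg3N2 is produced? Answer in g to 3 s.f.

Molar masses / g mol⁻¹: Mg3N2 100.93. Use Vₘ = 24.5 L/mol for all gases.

n(Mg) = 20.71 mol
n(N2) = 281.0 / 24.5 = 11.47 mol
n/ν for Mg = 20.71/3 = 6.903
n/ν for N2 = 11.47/1 = 11.47
Smallest n/ν is Mg → limiting reagent.
n(Mg3N2) = (1/3) × 20.71 = 6.903 mol
mass = 6.903 × 100.93 = 696.7 g

697 g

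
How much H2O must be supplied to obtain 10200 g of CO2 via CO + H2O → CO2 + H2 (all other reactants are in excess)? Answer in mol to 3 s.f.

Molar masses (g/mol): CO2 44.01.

232 mol

n(CO2) = 10200 / 44.01 = 231.8 mol
n(H2O) = (1/1) × 231.8 = 231.8 mol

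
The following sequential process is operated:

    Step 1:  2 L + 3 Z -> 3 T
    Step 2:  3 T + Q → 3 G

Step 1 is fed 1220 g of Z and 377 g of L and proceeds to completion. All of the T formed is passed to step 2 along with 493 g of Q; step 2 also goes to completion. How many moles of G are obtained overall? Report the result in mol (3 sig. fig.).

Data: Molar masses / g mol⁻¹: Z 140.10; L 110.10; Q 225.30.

5.14 mol

Step 1:
n(Z) = 1220 / 140.10 = 8.708 mol
n(L) = 377.0 / 110.10 = 3.424 mol
n/ν → Z: 2.903, L: 1.712; L is limiting.
n(T) produced = (3/2) × 3.424 = 5.136 mol
Step 2:
n(T) available = 5.136 mol
n(Q) = 493.0 / 225.30 = 2.188 mol
n/ν → T: 1.712, Q: 2.188; T is limiting.
n(G) = (3/3) × 5.136 = 5.136 mol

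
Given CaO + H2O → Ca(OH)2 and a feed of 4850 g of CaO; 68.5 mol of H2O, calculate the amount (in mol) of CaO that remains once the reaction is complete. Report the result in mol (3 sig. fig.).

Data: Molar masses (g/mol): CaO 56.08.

n(CaO) = 4850 / 56.08 = 86.48 mol
n(H2O) = 68.50 mol
n/ν for CaO = 86.48/1 = 86.48
n/ν for H2O = 68.50/1 = 68.50
Smallest n/ν is H2O → limiting reagent.
CaO consumed = (1/1) × 68.50 = 68.50 mol
CaO remaining = 86.48 − 68.50 = 17.98 mol

18.0 mol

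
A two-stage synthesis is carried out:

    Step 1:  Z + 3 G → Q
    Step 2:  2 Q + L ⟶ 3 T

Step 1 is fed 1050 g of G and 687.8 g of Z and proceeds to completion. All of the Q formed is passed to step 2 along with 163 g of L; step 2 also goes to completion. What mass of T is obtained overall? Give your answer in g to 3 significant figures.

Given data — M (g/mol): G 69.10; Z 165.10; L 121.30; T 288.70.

Step 1:
n(G) = 1050 / 69.10 = 15.20 mol
n(Z) = 687.8 / 165.10 = 4.166 mol
n/ν → G: 5.067, Z: 4.166; Z is limiting.
n(Q) produced = (1/1) × 4.166 = 4.166 mol
Step 2:
n(Q) available = 4.166 mol
n(L) = 163.0 / 121.30 = 1.344 mol
n/ν → Q: 2.083, L: 1.344; L is limiting.
n(T) = (3/1) × 1.344 = 4.032 mol
mass = 4.032 × 288.70 = 1164 g

1160 g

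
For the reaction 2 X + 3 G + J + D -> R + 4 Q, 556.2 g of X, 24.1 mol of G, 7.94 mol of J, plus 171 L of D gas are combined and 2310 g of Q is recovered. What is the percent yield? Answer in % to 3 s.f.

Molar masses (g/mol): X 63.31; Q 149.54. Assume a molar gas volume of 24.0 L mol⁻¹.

87.9 %

n(X) = 556.2 / 63.31 = 8.785 mol
n(G) = 24.10 mol
n(J) = 7.940 mol
n(D) = 171.0 / 24.0 = 7.125 mol
n/ν for X = 8.785/2 = 4.393
n/ν for G = 24.10/3 = 8.033
n/ν for J = 7.940/1 = 7.940
n/ν for D = 7.125/1 = 7.125
Smallest n/ν is X → limiting reagent.
theoretical n(Q) = (4/2) × 8.785 = 17.57 mol → 2627 g
% yield = 2310 / 2627 × 100 = 87.93 %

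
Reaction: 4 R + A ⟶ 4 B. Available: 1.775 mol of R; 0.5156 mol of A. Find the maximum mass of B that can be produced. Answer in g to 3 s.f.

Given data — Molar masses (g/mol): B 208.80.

371 g

n(R) = 1.775 mol
n(A) = 0.5156 mol
n/ν → R: 0.4438, A: 0.5156; R is limiting.
n(B) = (4/4) × 1.775 = 1.775 mol
mass = 1.775 × 208.80 = 370.6 g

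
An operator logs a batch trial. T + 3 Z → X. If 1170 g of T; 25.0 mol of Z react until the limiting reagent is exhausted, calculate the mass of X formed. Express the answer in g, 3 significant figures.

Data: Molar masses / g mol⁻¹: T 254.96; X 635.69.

n(T) = 1170 / 254.96 = 4.589 mol
n(Z) = 25.00 mol
n/ν for T = 4.589/1 = 4.589
n/ν for Z = 25.00/3 = 8.333
Smallest n/ν is T → limiting reagent.
n(X) = (1/1) × 4.589 = 4.589 mol
mass = 4.589 × 635.69 = 2917 g

2920 g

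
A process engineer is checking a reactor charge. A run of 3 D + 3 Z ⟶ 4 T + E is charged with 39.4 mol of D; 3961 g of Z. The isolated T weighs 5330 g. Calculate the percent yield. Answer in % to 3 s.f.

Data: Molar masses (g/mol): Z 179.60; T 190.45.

95.2 %

n(D) = 39.40 mol
n(Z) = 3961 / 179.60 = 22.05 mol
n/ν → D: 13.13, Z: 7.350; Z is limiting.
theoretical n(T) = (4/3) × 22.05 = 29.40 mol → 5599 g
% yield = 5330 / 5599 × 100 = 95.20 %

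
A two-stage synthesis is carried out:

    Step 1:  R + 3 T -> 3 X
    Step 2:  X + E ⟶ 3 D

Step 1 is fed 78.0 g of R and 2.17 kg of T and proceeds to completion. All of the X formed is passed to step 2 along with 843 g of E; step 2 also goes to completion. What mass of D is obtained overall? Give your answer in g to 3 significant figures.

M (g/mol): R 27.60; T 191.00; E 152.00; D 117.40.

Step 1:
n(R) = 78.00 / 27.60 = 2.826 mol
n(T) = 2.170×1000 / 191.00 = 11.36 mol
n/ν for R = 2.826/1 = 2.826
n/ν for T = 11.36/3 = 3.787
Smallest n/ν is R → limiting reagent.
n(X) produced = (3/1) × 2.826 = 8.478 mol
Step 2:
n(X) available = 8.478 mol
n(E) = 843.0 / 152.00 = 5.546 mol
n/ν for X = 8.478/1 = 8.478
n/ν for E = 5.546/1 = 5.546
Smallest n/ν is E → limiting reagent.
n(D) = (3/1) × 5.546 = 16.64 mol
mass = 16.64 × 117.40 = 1954 g

1950 g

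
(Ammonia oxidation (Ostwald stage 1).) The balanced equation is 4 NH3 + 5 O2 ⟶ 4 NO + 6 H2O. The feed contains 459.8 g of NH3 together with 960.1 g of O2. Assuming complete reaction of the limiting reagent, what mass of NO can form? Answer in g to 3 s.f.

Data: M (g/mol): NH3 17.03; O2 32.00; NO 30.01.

n(NH3) = 459.8 / 17.03 = 27.00 mol
n(O2) = 960.1 / 32.00 = 30.00 mol
n/ν → NH3: 6.750, O2: 6.000; O2 is limiting.
n(NO) = (4/5) × 30.00 = 24.00 mol
mass = 24.00 × 30.01 = 720.2 g

720 g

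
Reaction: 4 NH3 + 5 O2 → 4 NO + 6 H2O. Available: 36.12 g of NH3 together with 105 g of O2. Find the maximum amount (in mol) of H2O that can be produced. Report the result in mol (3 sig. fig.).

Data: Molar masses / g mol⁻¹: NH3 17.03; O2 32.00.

n(NH3) = 36.12 / 17.03 = 2.121 mol
n(O2) = 105.0 / 32.00 = 3.281 mol
n/ν for NH3 = 2.121/4 = 0.5303
n/ν for O2 = 3.281/5 = 0.6562
Smallest n/ν is NH3 → limiting reagent.
n(H2O) = (6/4) × 2.121 = 3.182 mol

3.18 mol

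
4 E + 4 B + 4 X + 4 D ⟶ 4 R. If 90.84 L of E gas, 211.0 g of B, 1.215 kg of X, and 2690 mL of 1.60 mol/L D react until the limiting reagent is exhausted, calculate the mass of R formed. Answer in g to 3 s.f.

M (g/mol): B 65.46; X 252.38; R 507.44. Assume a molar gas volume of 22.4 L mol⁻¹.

1640 g

n(E) = 90.84 / 22.4 = 4.055 mol
n(B) = 211.0 / 65.46 = 3.223 mol
n(X) = 1.215×1000 / 252.38 = 4.814 mol
n(D) = 1.60 × 2690/1000 = 4.304 mol
n/ν → E: 1.014, B: 0.8058, X: 1.204, D: 1.076; B is limiting.
n(R) = (4/4) × 3.223 = 3.223 mol
mass = 3.223 × 507.44 = 1635 g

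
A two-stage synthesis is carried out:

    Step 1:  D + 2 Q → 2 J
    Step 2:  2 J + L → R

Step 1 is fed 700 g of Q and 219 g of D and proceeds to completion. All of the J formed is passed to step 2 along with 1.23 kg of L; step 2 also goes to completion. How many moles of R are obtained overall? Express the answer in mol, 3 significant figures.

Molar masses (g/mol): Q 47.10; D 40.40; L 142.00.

5.42 mol

Step 1:
n(Q) = 700.0 / 47.10 = 14.86 mol
n(D) = 219.0 / 40.40 = 5.421 mol
n/ν → Q: 7.430, D: 5.421; D is limiting.
n(J) produced = (2/1) × 5.421 = 10.84 mol
Step 2:
n(J) available = 10.84 mol
n(L) = 1.230×1000 / 142.00 = 8.662 mol
n/ν → J: 5.420, L: 8.662; J is limiting.
n(R) = (1/2) × 10.84 = 5.420 mol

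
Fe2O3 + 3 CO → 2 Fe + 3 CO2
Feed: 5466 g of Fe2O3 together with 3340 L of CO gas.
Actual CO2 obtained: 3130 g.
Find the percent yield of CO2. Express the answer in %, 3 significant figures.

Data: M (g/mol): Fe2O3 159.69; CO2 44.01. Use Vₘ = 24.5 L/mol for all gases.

n(Fe2O3) = 5466 / 159.69 = 34.23 mol
n(CO) = 3340 / 24.5 = 136.3 mol
n/ν for Fe2O3 = 34.23/1 = 34.23
n/ν for CO = 136.3/3 = 45.43
Smallest n/ν is Fe2O3 → limiting reagent.
theoretical n(CO2) = (3/1) × 34.23 = 102.7 mol → 4520 g
% yield = 3130 / 4520 × 100 = 69.25 %

69.3 %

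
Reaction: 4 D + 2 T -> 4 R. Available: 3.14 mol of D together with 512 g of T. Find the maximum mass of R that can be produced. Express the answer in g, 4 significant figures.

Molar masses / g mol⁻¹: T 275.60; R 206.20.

647.5 g

n(D) = 3.140 mol
n(T) = 512.0 / 275.60 = 1.858 mol
n/ν → D: 0.7850, T: 0.9290; D is limiting.
n(R) = (4/4) × 3.140 = 3.140 mol
mass = 3.140 × 206.20 = 647.5 g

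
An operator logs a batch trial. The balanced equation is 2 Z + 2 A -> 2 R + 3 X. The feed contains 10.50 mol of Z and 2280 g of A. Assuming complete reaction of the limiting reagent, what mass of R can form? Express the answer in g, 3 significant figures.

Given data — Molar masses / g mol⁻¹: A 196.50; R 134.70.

n(Z) = 10.50 mol
n(A) = 2280 / 196.50 = 11.60 mol
n/ν for Z = 10.50/2 = 5.250
n/ν for A = 11.60/2 = 5.800
Smallest n/ν is Z → limiting reagent.
n(R) = (2/2) × 10.50 = 10.50 mol
mass = 10.50 × 134.70 = 1414 g

1410 g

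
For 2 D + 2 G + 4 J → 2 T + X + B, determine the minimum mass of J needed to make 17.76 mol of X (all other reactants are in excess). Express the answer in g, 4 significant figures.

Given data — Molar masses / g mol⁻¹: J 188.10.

n(X) = 17.76 mol
n(J) = (4/1) × 17.76 = 71.04 mol
mass = 71.04 × 188.10 = 13360 g

13360 g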